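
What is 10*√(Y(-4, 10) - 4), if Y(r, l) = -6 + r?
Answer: 10*I*√14 ≈ 37.417*I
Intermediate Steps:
10*√(Y(-4, 10) - 4) = 10*√((-6 - 4) - 4) = 10*√(-10 - 4) = 10*√(-14) = 10*(I*√14) = 10*I*√14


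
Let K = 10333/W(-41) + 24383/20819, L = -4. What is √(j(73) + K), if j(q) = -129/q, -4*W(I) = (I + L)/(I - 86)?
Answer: 4*I*√3788853670539932405/22796805 ≈ 341.54*I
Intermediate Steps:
W(I) = -(-4 + I)/(4*(-86 + I)) (W(I) = -(I - 4)/(4*(I - 86)) = -(-4 + I)/(4*(-86 + I)))
K = -109281248081/936855 (K = 10333/(((4 - 1*(-41))/(4*(-86 - 41)))) + 24383/20819 = 10333/(((¼)*(4 + 41)/(-127))) + 24383*(1/20819) = 10333/(((¼)*(-1/127)*45)) + 24383/20819 = 10333/(-45/508) + 24383/20819 = 10333*(-508/45) + 24383/20819 = -5249164/45 + 24383/20819 = -109281248081/936855 ≈ -1.1665e+5)
√(j(73) + K) = √(-129/73 - 109281248081/936855) = √(-7977651964208/68390415) = 4*I*√3788853670539932405/22796805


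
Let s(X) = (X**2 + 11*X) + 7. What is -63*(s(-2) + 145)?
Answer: -8442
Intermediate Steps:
s(X) = 7 + X**2 + 11*X
-63*(s(-2) + 145) = -63*((7 + (-2)**2 + 11*(-2)) + 145) = -63*((7 + 4 - 22) + 145) = -63*(-11 + 145) = -63*134 = -8442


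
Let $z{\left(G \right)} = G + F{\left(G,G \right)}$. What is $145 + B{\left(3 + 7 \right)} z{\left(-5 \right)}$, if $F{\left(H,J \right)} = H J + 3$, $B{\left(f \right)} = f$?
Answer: $375$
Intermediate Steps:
$F{\left(H,J \right)} = 3 + H J$
$z{\left(G \right)} = 3 + G + G^{2}$ ($z{\left(G \right)} = G + \left(3 + G G\right) = G + \left(3 + G^{2}\right) = 3 + G + G^{2}$)
$145 + B{\left(3 + 7 \right)} z{\left(-5 \right)} = 145 + \left(3 + 7\right) \left(3 - 5 + \left(-5\right)^{2}\right) = 145 + 10 \left(3 - 5 + 25\right) = 145 + 10 \cdot 23 = 145 + 230 = 375$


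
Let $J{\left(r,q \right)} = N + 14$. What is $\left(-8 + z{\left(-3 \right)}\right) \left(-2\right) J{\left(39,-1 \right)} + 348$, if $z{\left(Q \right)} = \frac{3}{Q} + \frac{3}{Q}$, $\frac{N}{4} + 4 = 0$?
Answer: $308$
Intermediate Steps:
$N = -16$ ($N = -16 + 4 \cdot 0 = -16 + 0 = -16$)
$J{\left(r,q \right)} = -2$ ($J{\left(r,q \right)} = -16 + 14 = -2$)
$z{\left(Q \right)} = \frac{6}{Q}$
$\left(-8 + z{\left(-3 \right)}\right) \left(-2\right) J{\left(39,-1 \right)} + 348 = \left(-8 + \frac{6}{-3}\right) \left(-2\right) \left(-2\right) + 348 = \left(-8 + 6 \left(- \frac{1}{3}\right)\right) \left(-2\right) \left(-2\right) + 348 = \left(-8 - 2\right) \left(-2\right) \left(-2\right) + 348 = \left(-10\right) \left(-2\right) \left(-2\right) + 348 = 20 \left(-2\right) + 348 = -40 + 348 = 308$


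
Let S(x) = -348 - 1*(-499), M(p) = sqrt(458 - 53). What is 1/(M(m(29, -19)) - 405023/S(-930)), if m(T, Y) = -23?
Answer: -61158473/164034396124 - 205209*sqrt(5)/164034396124 ≈ -0.00037564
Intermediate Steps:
M(p) = 9*sqrt(5) (M(p) = sqrt(405) = 9*sqrt(5))
S(x) = 151 (S(x) = -348 + 499 = 151)
1/(M(m(29, -19)) - 405023/S(-930)) = 1/(9*sqrt(5) - 405023/151) = 1/(-405023/151 + 9*sqrt(5))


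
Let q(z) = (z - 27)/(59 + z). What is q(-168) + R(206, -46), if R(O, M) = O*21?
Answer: 471729/109 ≈ 4327.8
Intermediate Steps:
R(O, M) = 21*O
q(z) = (-27 + z)/(59 + z)
q(-168) + R(206, -46) = (-27 - 168)/(59 - 168) + 21*206 = -195/(-109) + 4326 = -1/109*(-195) + 4326 = 195/109 + 4326 = 471729/109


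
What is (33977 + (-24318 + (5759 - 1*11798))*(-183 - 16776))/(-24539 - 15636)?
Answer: -102971668/8035 ≈ -12815.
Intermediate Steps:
(33977 + (-24318 + (5759 - 1*11798))*(-183 - 16776))/(-24539 - 15636) = (33977 + (-24318 + (5759 - 11798))*(-16959))/(-40175) = (33977 + (-24318 - 6039)*(-16959))*(-1/40175) = (33977 - 30357*(-16959))*(-1/40175) = (33977 + 514824363)*(-1/40175) = 514858340*(-1/40175) = -102971668/8035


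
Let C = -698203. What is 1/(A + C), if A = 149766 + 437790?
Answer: -1/110647 ≈ -9.0377e-6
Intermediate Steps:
A = 587556
1/(A + C) = 1/(587556 - 698203) = 1/(-110647) = -1/110647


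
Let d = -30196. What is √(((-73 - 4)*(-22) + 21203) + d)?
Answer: 3*I*√811 ≈ 85.434*I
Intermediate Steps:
√(((-73 - 4)*(-22) + 21203) + d) = √(((-73 - 4)*(-22) + 21203) - 30196) = √((-77*(-22) + 21203) - 30196) = √((1694 + 21203) - 30196) = √(22897 - 30196) = √(-7299) = 3*I*√811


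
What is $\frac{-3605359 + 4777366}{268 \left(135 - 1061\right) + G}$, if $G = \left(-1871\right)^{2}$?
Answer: $\frac{1172007}{3252473} \approx 0.36034$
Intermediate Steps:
$G = 3500641$
$\frac{-3605359 + 4777366}{268 \left(135 - 1061\right) + G} = \frac{-3605359 + 4777366}{268 \left(135 - 1061\right) + 3500641} = \frac{1172007}{268 \left(-926\right) + 3500641} = \frac{1172007}{-248168 + 3500641} = \frac{1172007}{3252473}$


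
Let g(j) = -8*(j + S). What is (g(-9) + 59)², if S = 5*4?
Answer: 841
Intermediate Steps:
S = 20
g(j) = -160 - 8*j (g(j) = -8*(j + 20) = -8*(20 + j) = -160 - 8*j)
(g(-9) + 59)² = ((-160 - 8*(-9)) + 59)² = ((-160 + 72) + 59)² = (-88 + 59)² = (-29)² = 841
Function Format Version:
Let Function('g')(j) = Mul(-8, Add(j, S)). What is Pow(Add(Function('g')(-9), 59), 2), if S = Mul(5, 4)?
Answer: 841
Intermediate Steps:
S = 20
Function('g')(j) = Add(-160, Mul(-8, j)) (Function('g')(j) = Mul(-8, Add(j, 20)) = Mul(-8, Add(20, j)) = Add(-160, Mul(-8, j)))
Pow(Add(Function('g')(-9), 59), 2) = Pow(Add(Add(-160, Mul(-8, -9)), 59), 2) = Pow(Add(Add(-160, 72), 59), 2) = Pow(Add(-88, 59), 2) = Pow(-29, 2) = 841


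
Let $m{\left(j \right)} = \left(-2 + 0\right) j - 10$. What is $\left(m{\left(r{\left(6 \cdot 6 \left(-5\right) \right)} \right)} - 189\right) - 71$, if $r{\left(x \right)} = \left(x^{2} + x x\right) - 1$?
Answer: $-129868$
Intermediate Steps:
$r{\left(x \right)} = -1 + 2 x^{2}$ ($r{\left(x \right)} = \left(x^{2} + x^{2}\right) - 1 = 2 x^{2} - 1 = -1 + 2 x^{2}$)
$m{\left(j \right)} = -10 - 2 j$ ($m{\left(j \right)} = - 2 j - 10 = -10 - 2 j$)
$\left(m{\left(r{\left(6 \cdot 6 \left(-5\right) \right)} \right)} - 189\right) - 71 = \left(\left(-10 - 2 \left(-1 + 2 \left(6 \cdot 6 \left(-5\right)\right)^{2}\right)\right) - 189\right) - 71 = \left(\left(-10 - 2 \left(-1 + 2 \left(36 \left(-5\right)\right)^{2}\right)\right) - 189\right) - 71 = \left(\left(-10 - 2 \left(-1 + 2 \left(-180\right)^{2}\right)\right) - 189\right) - 71 = \left(\left(-10 - 2 \left(-1 + 2 \cdot 32400\right)\right) - 189\right) - 71 = \left(\left(-10 - 2 \left(-1 + 64800\right)\right) - 189\right) - 71 = \left(\left(-10 - 129598\right) - 189\right) - 71 = \left(-129608 - 189\right) - 71 = -129797 - 71 = -129868$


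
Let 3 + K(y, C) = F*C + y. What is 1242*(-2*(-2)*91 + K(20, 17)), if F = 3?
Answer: 536544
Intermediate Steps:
K(y, C) = -3 + y + 3*C (K(y, C) = -3 + (3*C + y) = -3 + (y + 3*C) = -3 + y + 3*C)
1242*(-2*(-2)*91 + K(20, 17)) = 1242*(-2*(-2)*91 + (-3 + 20 + 3*17)) = 1242*(4*91 + (-3 + 20 + 51)) = 1242*(364 + 68) = 1242*432 = 536544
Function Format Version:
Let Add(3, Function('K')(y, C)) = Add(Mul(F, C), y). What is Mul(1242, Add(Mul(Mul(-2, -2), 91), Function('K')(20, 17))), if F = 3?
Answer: 536544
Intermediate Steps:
Function('K')(y, C) = Add(-3, y, Mul(3, C)) (Function('K')(y, C) = Add(-3, Add(Mul(3, C), y)) = Add(-3, Add(y, Mul(3, C))) = Add(-3, y, Mul(3, C)))
Mul(1242, Add(Mul(Mul(-2, -2), 91), Function('K')(20, 17))) = Mul(1242, Add(Mul(Mul(-2, -2), 91), Add(-3, 20, Mul(3, 17)))) = Mul(1242, Add(Mul(4, 91), Add(-3, 20, 51))) = Mul(1242, Add(364, 68)) = Mul(1242, 432) = 536544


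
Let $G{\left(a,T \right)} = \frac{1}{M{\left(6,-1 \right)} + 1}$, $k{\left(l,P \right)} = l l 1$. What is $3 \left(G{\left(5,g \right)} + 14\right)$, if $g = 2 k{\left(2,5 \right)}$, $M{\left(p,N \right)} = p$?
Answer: $\frac{297}{7} \approx 42.429$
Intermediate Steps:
$k{\left(l,P \right)} = l^{2}$ ($k{\left(l,P \right)} = l^{2} \cdot 1 = l^{2}$)
$g = 8$ ($g = 2 \cdot 2^{2} = 2 \cdot 4 = 8$)
$G{\left(a,T \right)} = \frac{1}{7}$ ($G{\left(a,T \right)} = \frac{1}{6 + 1} = \frac{1}{7}$)
$3 \left(G{\left(5,g \right)} + 14\right) = 3 \left(\frac{1}{7} + 14\right) = 3 \cdot \frac{99}{7} = \frac{297}{7}$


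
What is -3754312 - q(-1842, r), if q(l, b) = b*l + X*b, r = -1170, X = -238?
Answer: -6187912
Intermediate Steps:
q(l, b) = -238*b + b*l (q(l, b) = b*l - 238*b = -238*b + b*l)
-3754312 - q(-1842, r) = -3754312 - (-1170)*(-238 - 1842) = -3754312 - (-1170)*(-2080) = -3754312 - 1*2433600 = -3754312 - 2433600 = -6187912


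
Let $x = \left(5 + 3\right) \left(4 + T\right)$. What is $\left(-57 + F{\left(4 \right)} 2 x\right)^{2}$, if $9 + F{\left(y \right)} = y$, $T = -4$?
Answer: $3249$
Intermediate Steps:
$F{\left(y \right)} = -9 + y$
$x = 0$ ($x = \left(5 + 3\right) \left(4 - 4\right) = 8 \cdot 0 = 0$)
$\left(-57 + F{\left(4 \right)} 2 x\right)^{2} = \left(-57 + \left(-9 + 4\right) 2 \cdot 0\right)^{2} = \left(-57 + \left(-5\right) 2 \cdot 0\right)^{2} = \left(-57 - 0\right)^{2} = \left(-57 + 0\right)^{2} = \left(-57\right)^{2} = 3249$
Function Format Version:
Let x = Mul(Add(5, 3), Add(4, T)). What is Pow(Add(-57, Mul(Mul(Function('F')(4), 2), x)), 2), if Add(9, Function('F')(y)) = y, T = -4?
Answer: 3249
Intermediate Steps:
Function('F')(y) = Add(-9, y)
x = 0 (x = Mul(Add(5, 3), Add(4, -4)) = Mul(8, 0) = 0)
Pow(Add(-57, Mul(Mul(Function('F')(4), 2), x)), 2) = Pow(Add(-57, Mul(Mul(Add(-9, 4), 2), 0)), 2) = Pow(Add(-57, Mul(Mul(-5, 2), 0)), 2) = Pow(Add(-57, Mul(-10, 0)), 2) = Pow(Add(-57, 0), 2) = Pow(-57, 2) = 3249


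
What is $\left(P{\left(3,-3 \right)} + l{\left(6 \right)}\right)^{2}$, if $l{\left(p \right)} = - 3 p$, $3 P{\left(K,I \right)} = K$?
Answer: $289$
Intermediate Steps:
$P{\left(K,I \right)} = \frac{K}{3}$
$\left(P{\left(3,-3 \right)} + l{\left(6 \right)}\right)^{2} = \left(\frac{1}{3} \cdot 3 - 18\right)^{2} = \left(1 - 18\right)^{2} = \left(-17\right)^{2} = 289$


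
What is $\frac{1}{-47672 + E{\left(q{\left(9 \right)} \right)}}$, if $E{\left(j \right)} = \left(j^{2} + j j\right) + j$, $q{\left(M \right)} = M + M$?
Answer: $- \frac{1}{47006} \approx -2.1274 \cdot 10^{-5}$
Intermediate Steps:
$q{\left(M \right)} = 2 M$
$E{\left(j \right)} = j + 2 j^{2}$ ($E{\left(j \right)} = \left(j^{2} + j^{2}\right) + j = 2 j^{2} + j = j + 2 j^{2}$)
$\frac{1}{-47672 + E{\left(q{\left(9 \right)} \right)}} = \frac{1}{-47672 + 2 \cdot 9 \left(1 + 2 \cdot 2 \cdot 9\right)} = \frac{1}{-47672 + 18 \left(1 + 2 \cdot 18\right)} = \frac{1}{-47672 + 18 \left(1 + 36\right)} = \frac{1}{-47672 + 18 \cdot 37} = \frac{1}{-47672 + 666} = \frac{1}{-47006} = - \frac{1}{47006}$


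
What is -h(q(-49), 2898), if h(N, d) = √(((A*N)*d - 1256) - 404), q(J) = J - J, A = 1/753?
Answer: -2*I*√415 ≈ -40.743*I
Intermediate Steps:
A = 1/753 ≈ 0.0013280
q(J) = 0
h(N, d) = √(-1660 + N*d/753) (h(N, d) = √(((N/753)*d - 1256) - 404) = √((N*d/753 - 1256) - 404) = √((-1256 + N*d/753) - 404) = √(-1660 + N*d/753))
-h(q(-49), 2898) = -√(-941234940 + 753*0*2898)/753 = -√(-941234940 + 0)/753 = -√(-941234940)/753 = -1506*I*√415/753 = -2*I*√415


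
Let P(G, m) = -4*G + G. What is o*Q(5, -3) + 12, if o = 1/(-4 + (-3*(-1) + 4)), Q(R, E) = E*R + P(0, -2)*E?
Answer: 7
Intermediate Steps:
P(G, m) = -3*G
Q(R, E) = E*R (Q(R, E) = E*R + (-3*0)*E = E*R + 0*E = E*R + 0 = E*R)
o = ⅓ (o = 1/(-4 + (3 + 4)) = 1/(-4 + 7) = 1/3 = ⅓ ≈ 0.33333)
o*Q(5, -3) + 12 = (-3*5)/3 + 12 = (⅓)*(-15) + 12 = -5 + 12 = 7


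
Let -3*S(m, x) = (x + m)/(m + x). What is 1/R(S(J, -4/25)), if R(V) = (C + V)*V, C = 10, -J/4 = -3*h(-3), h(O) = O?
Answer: -9/29 ≈ -0.31034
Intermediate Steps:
J = -36 (J = -(-12)*(-3) = -4*9 = -36)
S(m, x) = -1/3 (S(m, x) = -(x + m)/(3*(m + x)) = -(m + x)/(3*(m + x)) = -1/3*1 = -1/3)
R(V) = V*(10 + V) (R(V) = (10 + V)*V = V*(10 + V))
1/R(S(J, -4/25)) = 1/(-(10 - 1/3)/3) = 1/(-1/3*29/3) = 1/(-29/9) = -9/29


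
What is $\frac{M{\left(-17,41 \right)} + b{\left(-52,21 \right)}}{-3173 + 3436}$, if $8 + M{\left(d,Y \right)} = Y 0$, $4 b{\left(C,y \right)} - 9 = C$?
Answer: $- \frac{75}{1052} \approx -0.071293$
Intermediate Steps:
$b{\left(C,y \right)} = \frac{9}{4} + \frac{C}{4}$
$M{\left(d,Y \right)} = -8$ ($M{\left(d,Y \right)} = -8 + Y 0 = -8 + 0 = -8$)
$\frac{M{\left(-17,41 \right)} + b{\left(-52,21 \right)}}{-3173 + 3436} = \frac{-8 + \left(\frac{9}{4} + \frac{1}{4} \left(-52\right)\right)}{-3173 + 3436} = \frac{-8 + \left(\frac{9}{4} - 13\right)}{263} = \left(-8 - \frac{43}{4}\right) \frac{1}{263} = \left(- \frac{75}{4}\right) \frac{1}{263} = - \frac{75}{1052}$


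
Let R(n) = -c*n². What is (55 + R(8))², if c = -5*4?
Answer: 1782225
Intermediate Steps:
c = -20
R(n) = 20*n² (R(n) = -(-20)*n² = 20*n²)
(55 + R(8))² = (55 + 20*8²)² = (55 + 20*64)² = (55 + 1280)² = 1335² = 1782225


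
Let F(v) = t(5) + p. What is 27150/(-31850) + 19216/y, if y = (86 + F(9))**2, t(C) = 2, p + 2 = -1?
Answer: 8317417/4602325 ≈ 1.8072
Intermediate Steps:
p = -3 (p = -2 - 1 = -3)
F(v) = -1 (F(v) = 2 - 3 = -1)
y = 7225 (y = (86 - 1)**2 = 85**2 = 7225)
27150/(-31850) + 19216/y = 27150/(-31850) + 19216/7225 = 27150*(-1/31850) + 19216*(1/7225) = -543/637 + 19216/7225 = 8317417/4602325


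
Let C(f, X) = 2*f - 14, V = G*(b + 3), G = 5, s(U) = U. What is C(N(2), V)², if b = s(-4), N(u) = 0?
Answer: 196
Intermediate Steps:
b = -4
V = -5 (V = 5*(-4 + 3) = 5*(-1) = -5)
C(f, X) = -14 + 2*f
C(N(2), V)² = (-14 + 2*0)² = (-14 + 0)² = (-14)² = 196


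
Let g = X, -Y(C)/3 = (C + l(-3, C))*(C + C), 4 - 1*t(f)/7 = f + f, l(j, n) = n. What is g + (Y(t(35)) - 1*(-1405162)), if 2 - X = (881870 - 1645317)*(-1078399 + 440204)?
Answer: -487229214329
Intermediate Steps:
t(f) = 28 - 14*f (t(f) = 28 - 7*(f + f) = 28 - 14*f)
Y(C) = -12*C² (Y(C) = -3*(C + C)*(C + C) = -3*2*C*2*C = -12*C²)
X = -487228058163 (X = 2 - (881870 - 1645317)*(-1078399 + 440204) = 2 - (-763447)*(-638195) = 2 - 1*487228058165 = 2 - 487228058165 = -487228058163)
g = -487228058163
g + (Y(t(35)) - 1*(-1405162)) = -487228058163 + (-12*(28 - 14*35)² - 1*(-1405162)) = -487228058163 + (-12*(28 - 490)² + 1405162) = -487228058163 + (-12*(-462)² + 1405162) = -487228058163 + (-12*213444 + 1405162) = -487228058163 + (-2561328 + 1405162) = -487228058163 - 1156166 = -487229214329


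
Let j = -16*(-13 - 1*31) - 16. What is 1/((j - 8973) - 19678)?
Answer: -1/27963 ≈ -3.5762e-5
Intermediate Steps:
j = 688 (j = -16*(-13 - 31) - 16 = -16*(-44) - 16 = 704 - 16 = 688)
1/((j - 8973) - 19678) = 1/((688 - 8973) - 19678) = 1/(-8285 - 19678) = 1/(-27963) = -1/27963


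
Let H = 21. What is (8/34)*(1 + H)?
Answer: 88/17 ≈ 5.1765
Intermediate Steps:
(8/34)*(1 + H) = (8/34)*(1 + 21) = (8*(1/34))*22 = (4/17)*22 = 88/17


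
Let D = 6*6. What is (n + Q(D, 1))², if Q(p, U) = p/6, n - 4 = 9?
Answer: 361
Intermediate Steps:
n = 13 (n = 4 + 9 = 13)
D = 36
Q(p, U) = p/6 (Q(p, U) = p*(⅙) = p/6)
(n + Q(D, 1))² = (13 + (⅙)*36)² = (13 + 6)² = 19² = 361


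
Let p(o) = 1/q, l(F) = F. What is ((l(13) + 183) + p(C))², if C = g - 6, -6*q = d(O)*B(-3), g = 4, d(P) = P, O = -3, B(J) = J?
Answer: 343396/9 ≈ 38155.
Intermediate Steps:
q = -3/2 (q = -(-1)*(-3)/2 = -⅙*9 = -3/2 ≈ -1.5000)
C = -2 (C = 4 - 6 = -2)
p(o) = -⅔ (p(o) = 1/(-3/2) = -⅔)
((l(13) + 183) + p(C))² = ((13 + 183) - ⅔)² = (196 - ⅔)² = (586/3)² = 343396/9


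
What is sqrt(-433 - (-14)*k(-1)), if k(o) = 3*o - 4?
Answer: 3*I*sqrt(59) ≈ 23.043*I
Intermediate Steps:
k(o) = -4 + 3*o
sqrt(-433 - (-14)*k(-1)) = sqrt(-433 - (-14)*(-4 + 3*(-1))) = sqrt(-433 - (-14)*(-4 - 3)) = sqrt(-433 - (-14)*(-7)) = sqrt(-433 - 1*98) = sqrt(-433 - 98) = sqrt(-531) = 3*I*sqrt(59)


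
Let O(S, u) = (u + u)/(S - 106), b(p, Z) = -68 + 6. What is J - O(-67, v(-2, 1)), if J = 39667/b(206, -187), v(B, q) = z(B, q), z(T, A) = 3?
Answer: -6862019/10726 ≈ -639.76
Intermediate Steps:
v(B, q) = 3
b(p, Z) = -62
O(S, u) = 2*u/(-106 + S) (O(S, u) = (2*u)/(-106 + S) = 2*u/(-106 + S))
J = -39667/62 (J = 39667/(-62) = 39667*(-1/62) = -39667/62 ≈ -639.79)
J - O(-67, v(-2, 1)) = -39667/62 - 2*3/(-106 - 67) = -39667/62 - 2*3/(-173) = -39667/62 - 2*3*(-1)/173 = -39667/62 - 1*(-6/173) = -39667/62 + 6/173 = -6862019/10726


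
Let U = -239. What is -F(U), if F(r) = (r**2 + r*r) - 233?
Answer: -114009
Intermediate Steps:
F(r) = -233 + 2*r**2 (F(r) = (r**2 + r**2) - 233 = 2*r**2 - 233 = -233 + 2*r**2)
-F(U) = -(-233 + 2*(-239)**2) = -(-233 + 2*57121) = -(-233 + 114242) = -1*114009 = -114009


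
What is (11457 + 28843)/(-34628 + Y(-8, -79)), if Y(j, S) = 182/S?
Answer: -1591850/1367897 ≈ -1.1637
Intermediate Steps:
(11457 + 28843)/(-34628 + Y(-8, -79)) = (11457 + 28843)/(-34628 + 182/(-79)) = 40300/(-34628 + 182*(-1/79)) = 40300/(-34628 - 182/79) = 40300/(-2735794/79) = 40300*(-79/2735794) = -1591850/1367897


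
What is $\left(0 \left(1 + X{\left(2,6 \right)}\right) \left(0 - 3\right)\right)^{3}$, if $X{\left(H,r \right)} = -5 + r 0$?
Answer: $0$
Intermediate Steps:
$X{\left(H,r \right)} = -5$ ($X{\left(H,r \right)} = -5 + 0 = -5$)
$\left(0 \left(1 + X{\left(2,6 \right)}\right) \left(0 - 3\right)\right)^{3} = \left(0 \left(1 - 5\right) \left(0 - 3\right)\right)^{3} = \left(0 \left(-4\right) \left(-3\right)\right)^{3} = \left(0 \left(-3\right)\right)^{3} = 0^{3} = 0$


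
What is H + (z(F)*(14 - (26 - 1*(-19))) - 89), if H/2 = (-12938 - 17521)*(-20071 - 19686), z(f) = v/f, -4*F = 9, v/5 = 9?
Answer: 2421917457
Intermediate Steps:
v = 45 (v = 5*9 = 45)
F = -9/4 (F = -1/4*9 = -9/4 ≈ -2.2500)
z(f) = 45/f
H = 2421916926 (H = 2*((-12938 - 17521)*(-20071 - 19686)) = 2*(-30459*(-39757)) = 2*1210958463 = 2421916926)
H + (z(F)*(14 - (26 - 1*(-19))) - 89) = 2421916926 + ((45/(-9/4))*(14 - (26 - 1*(-19))) - 89) = 2421916926 + ((45*(-4/9))*(14 - (26 + 19)) - 89) = 2421916926 + (-20*(14 - 1*45) - 89) = 2421916926 + (-20*(14 - 45) - 89) = 2421916926 + (-20*(-31) - 89) = 2421916926 + (620 - 89) = 2421916926 + 531 = 2421917457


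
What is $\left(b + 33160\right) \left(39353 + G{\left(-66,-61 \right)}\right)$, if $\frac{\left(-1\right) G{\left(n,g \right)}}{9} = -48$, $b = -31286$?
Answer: $74557090$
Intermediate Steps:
$G{\left(n,g \right)} = 432$ ($G{\left(n,g \right)} = \left(-9\right) \left(-48\right) = 432$)
$\left(b + 33160\right) \left(39353 + G{\left(-66,-61 \right)}\right) = \left(-31286 + 33160\right) \left(39353 + 432\right) = 1874 \cdot 39785 = 74557090$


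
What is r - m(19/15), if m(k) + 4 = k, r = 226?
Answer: 3431/15 ≈ 228.73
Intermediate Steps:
m(k) = -4 + k
r - m(19/15) = 226 - (-4 + 19/15) = 226 - 1*(-41/15) = 226 + 41/15 = 3431/15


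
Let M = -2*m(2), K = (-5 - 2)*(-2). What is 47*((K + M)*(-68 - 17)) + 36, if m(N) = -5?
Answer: -95844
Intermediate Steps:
K = 14 (K = -7*(-2) = 14)
M = 10 (M = -2*(-5) = 10)
47*((K + M)*(-68 - 17)) + 36 = 47*((14 + 10)*(-68 - 17)) + 36 = 47*(24*(-85)) + 36 = 47*(-2040) + 36 = -95880 + 36 = -95844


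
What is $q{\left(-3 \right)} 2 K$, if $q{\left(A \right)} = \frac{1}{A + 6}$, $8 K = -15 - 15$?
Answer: $- \frac{5}{2} \approx -2.5$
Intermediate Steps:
$K = - \frac{15}{4}$ ($K = \frac{-15 - 15}{8} = \frac{1}{8} \left(-30\right) = - \frac{15}{4} \approx -3.75$)
$q{\left(A \right)} = \frac{1}{6 + A}$
$q{\left(-3 \right)} 2 K = \frac{1}{6 - 3} \cdot 2 \left(- \frac{15}{4}\right) = \frac{1}{3} \cdot 2 \left(- \frac{15}{4}\right) = \frac{2}{3} \left(- \frac{15}{4}\right) = - \frac{5}{2}$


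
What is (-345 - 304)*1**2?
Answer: -649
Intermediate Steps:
(-345 - 304)*1**2 = -649*1 = -649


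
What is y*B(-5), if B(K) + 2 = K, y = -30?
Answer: 210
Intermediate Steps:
B(K) = -2 + K
y*B(-5) = -30*(-2 - 5) = -30*(-7) = 210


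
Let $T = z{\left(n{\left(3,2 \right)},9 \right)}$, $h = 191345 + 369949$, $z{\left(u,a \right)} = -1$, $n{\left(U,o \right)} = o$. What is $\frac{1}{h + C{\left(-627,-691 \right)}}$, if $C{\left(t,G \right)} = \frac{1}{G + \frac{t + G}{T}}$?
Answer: $\frac{627}{351931339} \approx 1.7816 \cdot 10^{-6}$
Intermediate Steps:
$h = 561294$
$T = -1$
$C{\left(t,G \right)} = - \frac{1}{t}$ ($C{\left(t,G \right)} = \frac{1}{G + \frac{t + G}{-1}} = \frac{1}{G + \left(G + t\right) \left(-1\right)} = \frac{1}{G - \left(G + t\right)} = \frac{1}{\left(-1\right) t} = - \frac{1}{t}$)
$\frac{1}{h + C{\left(-627,-691 \right)}} = \frac{1}{561294 - \frac{1}{-627}} = \frac{1}{561294 - - \frac{1}{627}} = \frac{1}{561294 + \frac{1}{627}} = \frac{1}{\frac{351931339}{627}} = \frac{627}{351931339}$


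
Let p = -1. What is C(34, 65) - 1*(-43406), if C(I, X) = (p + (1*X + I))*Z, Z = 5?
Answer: 43896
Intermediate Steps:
C(I, X) = -5 + 5*I + 5*X (C(I, X) = (-1 + (1*X + I))*5 = (-1 + (X + I))*5 = (-1 + (I + X))*5 = (-1 + I + X)*5 = -5 + 5*I + 5*X)
C(34, 65) - 1*(-43406) = (-5 + 5*34 + 5*65) - 1*(-43406) = (-5 + 170 + 325) + 43406 = 490 + 43406 = 43896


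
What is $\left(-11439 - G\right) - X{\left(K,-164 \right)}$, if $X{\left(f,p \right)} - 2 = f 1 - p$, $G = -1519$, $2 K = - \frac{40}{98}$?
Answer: $- \frac{494204}{49} \approx -10086.0$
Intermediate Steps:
$K = - \frac{10}{49}$ ($K = \frac{\left(-40\right) \frac{1}{98}}{2} = \frac{1}{2} \left(- \frac{20}{49}\right) = - \frac{10}{49} \approx -0.20408$)
$X{\left(f,p \right)} = 2 + f - p$ ($X{\left(f,p \right)} = 2 + \left(f 1 - p\right) = 2 + \left(f - p\right) = 2 + f - p$)
$\left(-11439 - G\right) - X{\left(K,-164 \right)} = \left(-11439 - -1519\right) - \left(2 - \frac{10}{49} - -164\right) = \left(-11439 + 1519\right) - \left(2 - \frac{10}{49} + 164\right) = -9920 - \frac{8124}{49} = - \frac{494204}{49}$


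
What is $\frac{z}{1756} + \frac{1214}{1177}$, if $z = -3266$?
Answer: $- \frac{856149}{1033406} \approx -0.82847$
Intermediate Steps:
$\frac{z}{1756} + \frac{1214}{1177} = - \frac{3266}{1756} + \frac{1214}{1177} = \left(-3266\right) \frac{1}{1756} + 1214 \cdot \frac{1}{1177} = - \frac{1633}{878} + \frac{1214}{1177} = - \frac{856149}{1033406}$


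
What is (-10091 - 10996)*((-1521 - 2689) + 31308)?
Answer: -571415526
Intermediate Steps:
(-10091 - 10996)*((-1521 - 2689) + 31308) = -21087*(-4210 + 31308) = -21087*27098 = -571415526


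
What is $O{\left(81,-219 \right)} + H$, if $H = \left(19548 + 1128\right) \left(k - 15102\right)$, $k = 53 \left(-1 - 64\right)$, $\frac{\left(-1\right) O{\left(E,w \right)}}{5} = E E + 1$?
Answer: $-383510582$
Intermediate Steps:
$O{\left(E,w \right)} = -5 - 5 E^{2}$ ($O{\left(E,w \right)} = - 5 \left(E E + 1\right) = - 5 \left(E^{2} + 1\right) = - 5 \left(1 + E^{2}\right) = -5 - 5 E^{2}$)
$k = -3445$ ($k = 53 \left(-65\right) = -3445$)
$H = -383477772$ ($H = \left(19548 + 1128\right) \left(-3445 - 15102\right) = 20676 \left(-18547\right) = -383477772$)
$O{\left(81,-219 \right)} + H = \left(-5 - 5 \cdot 81^{2}\right) - 383477772 = \left(-5 - 32805\right) - 383477772 = -32810 - 383477772 = -383510582$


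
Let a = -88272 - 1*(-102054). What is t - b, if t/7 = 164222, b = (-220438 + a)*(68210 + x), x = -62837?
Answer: 1111512242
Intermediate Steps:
a = 13782 (a = -88272 + 102054 = 13782)
b = -1110362688 (b = (-220438 + 13782)*(68210 - 62837) = -206656*5373 = -1110362688)
t = 1149554 (t = 7*164222 = 1149554)
t - b = 1149554 - 1*(-1110362688) = 1149554 + 1110362688 = 1111512242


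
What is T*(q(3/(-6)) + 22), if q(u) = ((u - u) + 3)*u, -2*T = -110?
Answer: 2255/2 ≈ 1127.5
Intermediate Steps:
T = 55 (T = -½*(-110) = 55)
q(u) = 3*u (q(u) = (0 + 3)*u = 3*u)
T*(q(3/(-6)) + 22) = 55*(3*(3/(-6)) + 22) = 55*(3*(3*(-⅙)) + 22) = 55*(3*(-½) + 22) = 55*(-3/2 + 22) = 55*(41/2) = 2255/2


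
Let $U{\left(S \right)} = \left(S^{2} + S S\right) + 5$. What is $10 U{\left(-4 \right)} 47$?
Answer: $17390$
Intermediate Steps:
$U{\left(S \right)} = 5 + 2 S^{2}$ ($U{\left(S \right)} = \left(S^{2} + S^{2}\right) + 5 = 2 S^{2} + 5 = 5 + 2 S^{2}$)
$10 U{\left(-4 \right)} 47 = 10 \left(5 + 2 \left(-4\right)^{2}\right) 47 = 10 \left(5 + 2 \cdot 16\right) 47 = 10 \left(5 + 32\right) 47 = 10 \cdot 37 \cdot 47 = 370 \cdot 47 = 17390$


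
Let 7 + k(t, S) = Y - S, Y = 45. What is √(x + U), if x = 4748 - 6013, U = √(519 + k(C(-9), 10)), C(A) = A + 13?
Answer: √(-1265 + √547) ≈ 35.237*I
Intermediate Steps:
C(A) = 13 + A
k(t, S) = 38 - S (k(t, S) = -7 + (45 - S) = 38 - S)
U = √547 (U = √(519 + (38 - 1*10)) = √(519 + (38 - 10)) = √(519 + 28) = √547 ≈ 23.388)
x = -1265
√(x + U) = √(-1265 + √547)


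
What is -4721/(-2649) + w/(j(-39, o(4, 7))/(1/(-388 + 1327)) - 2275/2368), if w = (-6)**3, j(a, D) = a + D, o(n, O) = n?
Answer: 368774286707/206162650155 ≈ 1.7888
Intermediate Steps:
j(a, D) = D + a
w = -216
-4721/(-2649) + w/(j(-39, o(4, 7))/(1/(-388 + 1327)) - 2275/2368) = -4721/(-2649) - 216/((4 - 39)/(1/(-388 + 1327)) - 2275/2368) = -4721*(-1/2649) - 216/(-35/(1/939) - 2275*1/2368) = 4721/2649 - 216/(-35/1/939 - 2275/2368) = 4721/2649 - 216/(-35*939 - 2275/2368) = 4721/2649 - 216/(-32865 - 2275/2368) = 4721/2649 - 216/(-77826595/2368) = 4721/2649 - 216*(-2368/77826595) = 4721/2649 + 511488/77826595 = 368774286707/206162650155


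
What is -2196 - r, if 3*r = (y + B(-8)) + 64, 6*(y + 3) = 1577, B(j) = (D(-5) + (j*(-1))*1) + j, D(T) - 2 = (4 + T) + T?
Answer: -41447/18 ≈ -2302.6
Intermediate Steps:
D(T) = 6 + 2*T (D(T) = 2 + ((4 + T) + T) = 2 + (4 + 2*T) = 6 + 2*T)
B(j) = -4 (B(j) = ((6 + 2*(-5)) + (j*(-1))*1) + j = ((6 - 10) - j*1) + j = (-4 - j) + j = -4)
y = 1559/6 (y = -3 + (⅙)*1577 = -3 + 1577/6 = 1559/6 ≈ 259.83)
r = 1919/18 (r = ((1559/6 - 4) + 64)/3 = (1535/6 + 64)/3 = (⅓)*(1919/6) = 1919/18 ≈ 106.61)
-2196 - r = -2196 - 1*1919/18 = -2196 - 1919/18 = -41447/18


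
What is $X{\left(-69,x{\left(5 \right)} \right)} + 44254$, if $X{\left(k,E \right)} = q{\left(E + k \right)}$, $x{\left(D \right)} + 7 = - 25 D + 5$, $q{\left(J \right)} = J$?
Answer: $44058$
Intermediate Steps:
$x{\left(D \right)} = -2 - 25 D$ ($x{\left(D \right)} = -7 - \left(-5 + 25 D\right) = -2 - 25 D$)
$X{\left(k,E \right)} = E + k$
$X{\left(-69,x{\left(5 \right)} \right)} + 44254 = \left(\left(-2 - 125\right) - 69\right) + 44254 = \left(-127 - 69\right) + 44254 = -196 + 44254 = 44058$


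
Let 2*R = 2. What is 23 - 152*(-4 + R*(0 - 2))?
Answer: 935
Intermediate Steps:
R = 1 (R = (½)*2 = 1)
23 - 152*(-4 + R*(0 - 2)) = 23 - 152*(-4 + 1*(0 - 2)) = 23 - 152*(-4 + 1*(-2)) = 23 - 152*(-4 - 2) = 23 - 152*(-6) = 23 + 912 = 935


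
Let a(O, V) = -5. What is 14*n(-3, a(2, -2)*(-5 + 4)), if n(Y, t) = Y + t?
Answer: 28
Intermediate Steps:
14*n(-3, a(2, -2)*(-5 + 4)) = 14*(-3 - 5*(-5 + 4)) = 14*(-3 - 5*(-1)) = 14*(-3 + 5) = 14*2 = 28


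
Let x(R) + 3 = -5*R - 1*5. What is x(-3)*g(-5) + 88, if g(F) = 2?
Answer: 102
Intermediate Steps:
x(R) = -8 - 5*R (x(R) = -3 + (-5*R - 1*5) = -3 + (-5*R - 5) = -3 + (-5 - 5*R) = -8 - 5*R)
x(-3)*g(-5) + 88 = (-8 - 5*(-3))*2 + 88 = (-8 + 15)*2 + 88 = 7*2 + 88 = 14 + 88 = 102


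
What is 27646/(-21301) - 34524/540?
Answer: -20842349/319515 ≈ -65.231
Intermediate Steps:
27646/(-21301) - 34524/540 = 27646*(-1/21301) - 34524*1/540 = -27646/21301 - 959/15 = -20842349/319515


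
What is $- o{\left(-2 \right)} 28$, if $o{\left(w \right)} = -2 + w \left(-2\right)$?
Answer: $-56$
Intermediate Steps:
$o{\left(w \right)} = -2 - 2 w$
$- o{\left(-2 \right)} 28 = - \left(-2 - -4\right) 28 = - \left(-2 + 4\right) 28 = - 2 \cdot 28 = \left(-1\right) 56 = -56$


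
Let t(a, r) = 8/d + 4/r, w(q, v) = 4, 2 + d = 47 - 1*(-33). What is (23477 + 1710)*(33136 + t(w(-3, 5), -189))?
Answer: 2050608470824/2457 ≈ 8.3460e+8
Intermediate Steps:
d = 78 (d = -2 + (47 - 1*(-33)) = -2 + (47 + 33) = -2 + 80 = 78)
t(a, r) = 4/39 + 4/r (t(a, r) = 8/78 + 4/r = 8*(1/78) + 4/r = 4/39 + 4/r)
(23477 + 1710)*(33136 + t(w(-3, 5), -189)) = (23477 + 1710)*(33136 + (4/39 + 4/(-189))) = 25187*(33136 + (4/39 + 4*(-1/189))) = 25187*(33136 + (4/39 - 4/189)) = 25187*(33136 + 200/2457) = 25187*(81415352/2457) = 2050608470824/2457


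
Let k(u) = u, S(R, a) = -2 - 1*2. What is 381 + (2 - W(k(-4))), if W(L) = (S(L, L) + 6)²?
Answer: 379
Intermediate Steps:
S(R, a) = -4 (S(R, a) = -2 - 2 = -4)
W(L) = 4 (W(L) = (-4 + 6)² = 2² = 4)
381 + (2 - W(k(-4))) = 381 + (2 - 1*4) = 381 + (2 - 4) = 381 - 2 = 379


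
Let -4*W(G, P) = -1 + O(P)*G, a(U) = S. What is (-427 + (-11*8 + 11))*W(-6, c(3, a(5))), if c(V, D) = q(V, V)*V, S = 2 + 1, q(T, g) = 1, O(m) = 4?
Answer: -3150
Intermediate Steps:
S = 3
a(U) = 3
c(V, D) = V (c(V, D) = 1*V = V)
W(G, P) = ¼ - G (W(G, P) = -(-1 + 4*G)/4 = ¼ - G)
(-427 + (-11*8 + 11))*W(-6, c(3, a(5))) = (-427 + (-11*8 + 11))*(¼ - 1*(-6)) = (-427 + (-88 + 11))*(¼ + 6) = (-427 - 77)*(25/4) = -504*25/4 = -3150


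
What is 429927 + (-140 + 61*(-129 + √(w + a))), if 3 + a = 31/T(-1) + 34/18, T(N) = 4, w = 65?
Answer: 421918 + 61*√2579/6 ≈ 4.2243e+5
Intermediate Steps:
a = 239/36 (a = -3 + (31/4 + 34/18) = -3 + (31*(¼) + 34*(1/18)) = -3 + (31/4 + 17/9) = -3 + 347/36 = 239/36 ≈ 6.6389)
429927 + (-140 + 61*(-129 + √(w + a))) = 429927 + (-140 + 61*(-129 + √(65 + 239/36))) = 429927 + (-140 + 61*(-129 + √(2579/36))) = 429927 + (-140 + 61*(-129 + √2579/6)) = 429927 + (-140 + (-7869 + 61*√2579/6)) = 429927 + (-8009 + 61*√2579/6) = 421918 + 61*√2579/6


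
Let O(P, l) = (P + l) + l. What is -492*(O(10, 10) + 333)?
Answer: -178596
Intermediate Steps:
O(P, l) = P + 2*l
-492*(O(10, 10) + 333) = -492*((10 + 2*10) + 333) = -492*((10 + 20) + 333) = -492*(30 + 333) = -492*363 = -178596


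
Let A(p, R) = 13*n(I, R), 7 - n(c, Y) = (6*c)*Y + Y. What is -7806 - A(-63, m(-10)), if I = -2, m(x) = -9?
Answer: -6610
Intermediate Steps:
n(c, Y) = 7 - Y - 6*Y*c (n(c, Y) = 7 - ((6*c)*Y + Y) = 7 - (6*Y*c + Y) = 7 - (Y + 6*Y*c) = 7 + (-Y - 6*Y*c) = 7 - Y - 6*Y*c)
A(p, R) = 91 + 143*R (A(p, R) = 13*(7 - R - 6*R*(-2)) = 13*(7 - R + 12*R) = 13*(7 + 11*R) = 91 + 143*R)
-7806 - A(-63, m(-10)) = -7806 - (91 + 143*(-9)) = -7806 - (91 - 1287) = -7806 - 1*(-1196) = -7806 + 1196 = -6610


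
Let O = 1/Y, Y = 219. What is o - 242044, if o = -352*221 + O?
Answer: -70044083/219 ≈ -3.1984e+5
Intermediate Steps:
O = 1/219 ≈ 0.0045662
o = -17036447/219 (o = -352*221 + 1/219 = -77792 + 1/219 = -17036447/219 ≈ -77792.)
o - 242044 = -17036447/219 - 242044 = -70044083/219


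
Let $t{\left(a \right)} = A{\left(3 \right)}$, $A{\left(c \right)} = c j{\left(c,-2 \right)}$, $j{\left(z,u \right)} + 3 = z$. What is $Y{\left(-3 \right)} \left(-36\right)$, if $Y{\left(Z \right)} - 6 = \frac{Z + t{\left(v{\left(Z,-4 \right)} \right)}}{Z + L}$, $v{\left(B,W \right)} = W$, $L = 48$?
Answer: $- \frac{1068}{5} \approx -213.6$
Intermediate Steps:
$j{\left(z,u \right)} = -3 + z$
$A{\left(c \right)} = c \left(-3 + c\right)$
$t{\left(a \right)} = 0$ ($t{\left(a \right)} = 3 \left(-3 + 3\right) = 3 \cdot 0 = 0$)
$Y{\left(Z \right)} = 6 + \frac{Z}{48 + Z}$ ($Y{\left(Z \right)} = 6 + \frac{Z + 0}{Z + 48} = 6 + \frac{Z}{48 + Z}$)
$Y{\left(-3 \right)} \left(-36\right) = \frac{288 + 7 \left(-3\right)}{48 - 3} \left(-36\right) = \frac{288 - 21}{45} \left(-36\right) = \frac{1}{45} \cdot 267 \left(-36\right) = \frac{89}{15} \left(-36\right) = - \frac{1068}{5}$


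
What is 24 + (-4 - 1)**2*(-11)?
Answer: -251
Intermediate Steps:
24 + (-4 - 1)**2*(-11) = 24 + (-5)**2*(-11) = 24 + 25*(-11) = 24 - 275 = -251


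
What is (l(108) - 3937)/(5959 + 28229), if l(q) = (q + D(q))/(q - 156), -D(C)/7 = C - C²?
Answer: -1607/9768 ≈ -0.16452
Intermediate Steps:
D(C) = -7*C + 7*C² (D(C) = -7*(C - C²) = -7*C + 7*C²)
l(q) = (q + 7*q*(-1 + q))/(-156 + q) (l(q) = (q + 7*q*(-1 + q))/(q - 156) = (q + 7*q*(-1 + q))/(-156 + q))
(l(108) - 3937)/(5959 + 28229) = (108*(-6 + 7*108)/(-156 + 108) - 3937)/(5959 + 28229) = (108*(-6 + 756)/(-48) - 3937)/34188 = (108*(-1/48)*750 - 3937)*(1/34188) = (-3375/2 - 3937)*(1/34188) = -11249/2*1/34188 = -1607/9768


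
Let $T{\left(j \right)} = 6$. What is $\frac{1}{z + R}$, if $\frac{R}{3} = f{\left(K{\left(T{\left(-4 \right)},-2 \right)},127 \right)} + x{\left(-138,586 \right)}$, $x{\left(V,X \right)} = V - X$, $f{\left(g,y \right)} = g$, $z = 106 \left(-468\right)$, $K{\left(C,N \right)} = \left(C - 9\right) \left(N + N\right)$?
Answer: $- \frac{1}{51744} \approx -1.9326 \cdot 10^{-5}$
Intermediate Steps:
$K{\left(C,N \right)} = 2 N \left(-9 + C\right)$ ($K{\left(C,N \right)} = \left(-9 + C\right) 2 N = 2 N \left(-9 + C\right)$)
$z = -49608$
$R = -2136$ ($R = 3 \left(2 \left(-2\right) \left(-9 + 6\right) - 724\right) = 3 \left(2 \left(-2\right) \left(-3\right) - 724\right) = 3 \left(12 - 724\right) = 3 \left(-712\right) = -2136$)
$\frac{1}{z + R} = \frac{1}{-49608 - 2136} = \frac{1}{-51744} = - \frac{1}{51744}$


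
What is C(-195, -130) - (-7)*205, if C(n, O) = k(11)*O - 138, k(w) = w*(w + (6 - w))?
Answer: -7283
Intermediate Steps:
k(w) = 6*w (k(w) = w*6 = 6*w)
C(n, O) = -138 + 66*O (C(n, O) = (6*11)*O - 138 = 66*O - 138 = -138 + 66*O)
C(-195, -130) - (-7)*205 = (-138 + 66*(-130)) - (-7)*205 = (-138 - 8580) - 1*(-1435) = -8718 + 1435 = -7283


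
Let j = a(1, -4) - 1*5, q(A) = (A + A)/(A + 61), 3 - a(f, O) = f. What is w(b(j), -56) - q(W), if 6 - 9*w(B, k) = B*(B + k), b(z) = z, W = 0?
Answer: -19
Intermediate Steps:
a(f, O) = 3 - f
q(A) = 2*A/(61 + A) (q(A) = (2*A)/(61 + A) = 2*A/(61 + A))
j = -3 (j = (3 - 1*1) - 1*5 = (3 - 1) - 5 = 2 - 5 = -3)
w(B, k) = 2/3 - B*(B + k)/9
w(b(j), -56) - q(W) = (2/3 - 1/9*(-3)**2 - 1/9*(-3)*(-56)) - 2*0/(61 + 0) = (2/3 - 1/9*9 - 56/3) - 2*0/61 = (2/3 - 1 - 56/3) - 2*0/61 = -19 - 1*0 = -19 + 0 = -19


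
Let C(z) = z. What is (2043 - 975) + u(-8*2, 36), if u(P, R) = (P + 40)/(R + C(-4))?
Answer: 4275/4 ≈ 1068.8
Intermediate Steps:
u(P, R) = (40 + P)/(-4 + R) (u(P, R) = (P + 40)/(R - 4) = (40 + P)/(-4 + R))
(2043 - 975) + u(-8*2, 36) = (2043 - 975) + (40 - 8*2)/(-4 + 36) = 1068 + (40 - 16)/32 = 1068 + (1/32)*24 = 1068 + ¾ = 4275/4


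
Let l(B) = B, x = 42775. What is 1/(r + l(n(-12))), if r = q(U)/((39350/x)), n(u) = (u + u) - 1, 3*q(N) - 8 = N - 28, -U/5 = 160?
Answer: -2361/760535 ≈ -0.0031044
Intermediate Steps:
U = -800 (U = -5*160 = -800)
q(N) = -20/3 + N/3 (q(N) = 8/3 + (N - 28)/3 = 8/3 + (-28 + N)/3 = 8/3 + (-28/3 + N/3) = -20/3 + N/3)
n(u) = -1 + 2*u (n(u) = 2*u - 1 = -1 + 2*u)
r = -701510/2361 (r = (-20/3 + (⅓)*(-800))/((39350/42775)) = (-20/3 - 800/3)/((39350*(1/42775))) = -820/(3*1574/1711) = -820/3*1711/1574 = -701510/2361 ≈ -297.12)
1/(r + l(n(-12))) = 1/(-701510/2361 + (-1 + 2*(-12))) = 1/(-701510/2361 + (-1 - 24)) = 1/(-701510/2361 - 25) = 1/(-760535/2361) = -2361/760535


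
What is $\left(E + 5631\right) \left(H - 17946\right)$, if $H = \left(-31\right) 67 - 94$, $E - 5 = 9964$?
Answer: $-313825200$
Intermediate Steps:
$E = 9969$ ($E = 5 + 9964 = 9969$)
$H = -2171$ ($H = -2077 - 94 = -2171$)
$\left(E + 5631\right) \left(H - 17946\right) = \left(9969 + 5631\right) \left(-2171 - 17946\right) = 15600 \left(-20117\right) = -313825200$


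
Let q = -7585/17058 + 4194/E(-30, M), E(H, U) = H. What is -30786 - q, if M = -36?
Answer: -2613776473/85290 ≈ -30646.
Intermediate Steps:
q = -11961467/85290 (q = -7585/17058 + 4194/(-30) = -7585*1/17058 + 4194*(-1/30) = -7585/17058 - 699/5 = -11961467/85290 ≈ -140.24)
-30786 - q = -30786 - 1*(-11961467/85290) = -30786 + 11961467/85290 = -2613776473/85290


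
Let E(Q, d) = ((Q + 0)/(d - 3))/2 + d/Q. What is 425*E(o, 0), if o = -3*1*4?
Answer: 850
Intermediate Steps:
o = -12 (o = -3*4 = -12)
E(Q, d) = d/Q + Q/(2*(-3 + d)) (E(Q, d) = (Q/(-3 + d))*(½) + d/Q = Q/(2*(-3 + d)) + d/Q = d/Q + Q/(2*(-3 + d)))
425*E(o, 0) = 425*((0² + (½)*(-12)² - 3*0)/((-12)*(-3 + 0))) = 425*(-1/12*(0 + (½)*144 + 0)/(-3)) = 425*(-1/12*(-⅓)*(0 + 72 + 0)) = 425*(-1/12*(-⅓)*72) = 425*2 = 850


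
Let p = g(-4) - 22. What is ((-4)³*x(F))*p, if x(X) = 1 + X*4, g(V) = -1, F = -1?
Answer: -4416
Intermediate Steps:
x(X) = 1 + 4*X
p = -23 (p = -1 - 22 = -23)
((-4)³*x(F))*p = ((-4)³*(1 + 4*(-1)))*(-23) = -64*(1 - 4)*(-23) = -64*(-3)*(-23) = 192*(-23) = -4416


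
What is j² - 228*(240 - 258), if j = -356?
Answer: 130840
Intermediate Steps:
j² - 228*(240 - 258) = (-356)² - 228*(240 - 258) = 126736 - 228*(-18) = 126736 - 1*(-4104) = 126736 + 4104 = 130840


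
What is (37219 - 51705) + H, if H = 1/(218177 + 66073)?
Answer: -4117645499/284250 ≈ -14486.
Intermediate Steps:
H = 1/284250 ≈ 3.5180e-6
(37219 - 51705) + H = (37219 - 51705) + 1/284250 = -14486 + 1/284250 = -4117645499/284250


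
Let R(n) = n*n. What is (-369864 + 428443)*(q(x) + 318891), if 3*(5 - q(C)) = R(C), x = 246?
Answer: 17498953196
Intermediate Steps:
R(n) = n²
q(C) = 5 - C²/3
(-369864 + 428443)*(q(x) + 318891) = (-369864 + 428443)*((5 - ⅓*246²) + 318891) = 58579*((5 - ⅓*60516) + 318891) = 58579*((5 - 20172) + 318891) = 58579*(-20167 + 318891) = 58579*298724 = 17498953196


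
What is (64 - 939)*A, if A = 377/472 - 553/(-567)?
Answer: -59346875/38232 ≈ -1552.3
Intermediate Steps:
A = 67825/38232 (A = 377*(1/472) - 553*(-1/567) = 377/472 + 79/81 = 67825/38232 ≈ 1.7740)
(64 - 939)*A = (64 - 939)*(67825/38232) = -875*67825/38232 = -59346875/38232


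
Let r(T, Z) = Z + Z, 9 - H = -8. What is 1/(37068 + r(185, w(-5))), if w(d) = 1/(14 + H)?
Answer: 31/1149110 ≈ 2.6977e-5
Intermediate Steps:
H = 17 (H = 9 - 1*(-8) = 9 + 8 = 17)
w(d) = 1/31 (w(d) = 1/(14 + 17) = 1/31)
r(T, Z) = 2*Z
1/(37068 + r(185, w(-5))) = 1/(37068 + 2*(1/31)) = 1/(37068 + 2/31) = 1/(1149110/31) = 31/1149110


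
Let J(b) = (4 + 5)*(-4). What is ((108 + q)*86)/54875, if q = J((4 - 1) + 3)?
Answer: 6192/54875 ≈ 0.11284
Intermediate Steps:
J(b) = -36 (J(b) = 9*(-4) = -36)
q = -36
((108 + q)*86)/54875 = ((108 - 36)*86)/54875 = (72*86)*(1/54875) = 6192*(1/54875) = 6192/54875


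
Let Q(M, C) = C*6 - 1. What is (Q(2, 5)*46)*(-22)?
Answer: -29348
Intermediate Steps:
Q(M, C) = -1 + 6*C (Q(M, C) = 6*C - 1 = -1 + 6*C)
(Q(2, 5)*46)*(-22) = ((-1 + 6*5)*46)*(-22) = ((-1 + 30)*46)*(-22) = (29*46)*(-22) = 1334*(-22) = -29348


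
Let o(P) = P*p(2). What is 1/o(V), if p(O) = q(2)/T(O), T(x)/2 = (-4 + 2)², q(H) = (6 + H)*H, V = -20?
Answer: -1/40 ≈ -0.025000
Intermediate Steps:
q(H) = H*(6 + H)
T(x) = 8 (T(x) = 2*(-4 + 2)² = 2*(-2)² = 2*4 = 8)
p(O) = 2 (p(O) = (2*(6 + 2))/8 = (2*8)*(⅛) = 16*(⅛) = 2)
o(P) = 2*P (o(P) = P*2 = 2*P)
1/o(V) = 1/(2*(-20)) = 1/(-40) = -1/40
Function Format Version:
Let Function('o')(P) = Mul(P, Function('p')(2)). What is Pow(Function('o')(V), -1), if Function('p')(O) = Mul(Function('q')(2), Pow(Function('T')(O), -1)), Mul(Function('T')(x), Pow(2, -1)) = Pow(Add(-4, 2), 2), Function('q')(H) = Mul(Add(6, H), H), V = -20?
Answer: Rational(-1, 40) ≈ -0.025000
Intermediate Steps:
Function('q')(H) = Mul(H, Add(6, H))
Function('T')(x) = 8 (Function('T')(x) = Mul(2, Pow(Add(-4, 2), 2)) = Mul(2, Pow(-2, 2)) = Mul(2, 4) = 8)
Function('p')(O) = 2 (Function('p')(O) = Mul(Mul(2, Add(6, 2)), Pow(8, -1)) = Mul(Mul(2, 8), Rational(1, 8)) = Mul(16, Rational(1, 8)) = 2)
Function('o')(P) = Mul(2, P) (Function('o')(P) = Mul(P, 2) = Mul(2, P))
Pow(Function('o')(V), -1) = Pow(Mul(2, -20), -1) = Pow(-40, -1) = Rational(-1, 40)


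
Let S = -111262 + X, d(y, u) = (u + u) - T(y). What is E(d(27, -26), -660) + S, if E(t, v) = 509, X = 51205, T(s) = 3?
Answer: -59548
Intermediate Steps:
d(y, u) = -3 + 2*u (d(y, u) = (u + u) - 1*3 = 2*u - 3 = -3 + 2*u)
S = -60057 (S = -111262 + 51205 = -60057)
E(d(27, -26), -660) + S = 509 - 60057 = -59548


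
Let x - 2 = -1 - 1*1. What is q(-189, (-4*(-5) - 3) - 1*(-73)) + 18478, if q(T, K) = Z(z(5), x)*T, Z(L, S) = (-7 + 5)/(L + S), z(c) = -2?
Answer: 18289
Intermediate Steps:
x = 0 (x = 2 + (-1 - 1*1) = 2 + (-1 - 1) = 2 - 2 = 0)
Z(L, S) = -2/(L + S)
q(T, K) = T (q(T, K) = (-2/(-2 + 0))*T = (-2/(-2))*T = (-2*(-½))*T = 1*T = T)
q(-189, (-4*(-5) - 3) - 1*(-73)) + 18478 = -189 + 18478 = 18289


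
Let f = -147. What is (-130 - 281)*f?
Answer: 60417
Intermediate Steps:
(-130 - 281)*f = (-130 - 281)*(-147) = -411*(-147) = 60417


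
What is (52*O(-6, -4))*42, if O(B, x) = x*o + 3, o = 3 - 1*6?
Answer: 32760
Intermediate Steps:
o = -3 (o = 3 - 6 = -3)
O(B, x) = 3 - 3*x (O(B, x) = x*(-3) + 3 = -3*x + 3 = 3 - 3*x)
(52*O(-6, -4))*42 = (52*(3 - 3*(-4)))*42 = (52*(3 + 12))*42 = (52*15)*42 = 780*42 = 32760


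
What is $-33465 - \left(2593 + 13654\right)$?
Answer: $-49712$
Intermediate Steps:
$-33465 - \left(2593 + 13654\right) = -33465 - 16247 = -49712$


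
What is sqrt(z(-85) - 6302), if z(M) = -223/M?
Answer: I*sqrt(45512995)/85 ≈ 79.369*I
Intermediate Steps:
sqrt(z(-85) - 6302) = sqrt(-223/(-85) - 6302) = sqrt(-223*(-1/85) - 6302) = sqrt(223/85 - 6302) = sqrt(-535447/85) = I*sqrt(45512995)/85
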